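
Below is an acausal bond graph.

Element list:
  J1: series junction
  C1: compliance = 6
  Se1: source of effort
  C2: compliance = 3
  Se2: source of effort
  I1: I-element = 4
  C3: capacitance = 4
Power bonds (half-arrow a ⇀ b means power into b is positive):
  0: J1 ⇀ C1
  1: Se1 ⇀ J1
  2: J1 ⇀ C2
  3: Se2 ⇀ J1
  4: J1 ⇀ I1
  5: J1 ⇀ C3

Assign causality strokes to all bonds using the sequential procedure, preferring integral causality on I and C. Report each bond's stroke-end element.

b0 →J1
b1 →J1
b2 →J1
b3 →J1
b4 →I1
b5 →J1

#1 |J1  (source Se1 imposes e)
#3 |J1  (Se2 (Se) sets effort on bond)
#0 |J1  (C1: C, integral causality)
#2 |J1  (C2 integral (e out))
#4 |I1  (I1 integral (f out))
#5 |J1  (common-f at J1 fixed by 4)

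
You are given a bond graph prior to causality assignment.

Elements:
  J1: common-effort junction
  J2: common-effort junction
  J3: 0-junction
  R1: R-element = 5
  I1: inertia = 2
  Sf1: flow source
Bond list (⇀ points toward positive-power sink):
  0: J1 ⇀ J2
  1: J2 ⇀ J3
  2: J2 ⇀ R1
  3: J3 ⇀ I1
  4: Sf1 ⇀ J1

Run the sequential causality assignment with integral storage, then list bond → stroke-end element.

#0 →J1
#1 →J3
#2 →J2
#3 →I1
#4 →Sf1

#4 →Sf1  (source Sf1 imposes f)
#0 →J1  (J1: last free bond brings effort in)
#3 →I1  (I1 integral (f out))
#1 →J3  (J3 needs exactly one e-in)
#2 →J2  (J2 needs exactly one e-in)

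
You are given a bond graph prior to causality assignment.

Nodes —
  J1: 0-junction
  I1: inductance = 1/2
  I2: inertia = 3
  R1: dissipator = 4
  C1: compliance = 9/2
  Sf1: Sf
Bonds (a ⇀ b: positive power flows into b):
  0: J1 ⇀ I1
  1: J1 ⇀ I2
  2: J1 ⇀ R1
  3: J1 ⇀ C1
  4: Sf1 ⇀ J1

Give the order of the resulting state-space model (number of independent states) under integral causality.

β4 stroke at Sf1  (Sf1: flow source, stroke at near end)
β0 stroke at I1  (I1 integral (f out))
β1 stroke at I2  (I2: I, integral causality)
β3 stroke at J1  (C1 integral (e out))
β2 stroke at R1  (0-jn J1 has e-setter on 3)

3  (C1, I1, I2 all integral)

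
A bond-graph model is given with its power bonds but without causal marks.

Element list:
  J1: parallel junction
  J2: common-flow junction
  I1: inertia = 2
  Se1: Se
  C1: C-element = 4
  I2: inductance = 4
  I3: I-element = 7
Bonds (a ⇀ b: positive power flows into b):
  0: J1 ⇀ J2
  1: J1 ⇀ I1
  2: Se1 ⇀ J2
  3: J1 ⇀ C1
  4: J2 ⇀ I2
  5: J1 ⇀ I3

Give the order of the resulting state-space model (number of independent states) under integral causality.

#2 stroke→J2  (Se1: effort source, stroke at far end)
#1 stroke→I1  (I1 integral (f out))
#3 stroke→J1  (C1 outputs effort q/C1)
#0 stroke→J2  (0-jn J1 has e-setter on 3)
#5 stroke→I3  (common-e at J1 fixed by 3)
#4 stroke→I2  (J2: last free bond brings flow in)

4  (C1, I1, I2, I3 all integral)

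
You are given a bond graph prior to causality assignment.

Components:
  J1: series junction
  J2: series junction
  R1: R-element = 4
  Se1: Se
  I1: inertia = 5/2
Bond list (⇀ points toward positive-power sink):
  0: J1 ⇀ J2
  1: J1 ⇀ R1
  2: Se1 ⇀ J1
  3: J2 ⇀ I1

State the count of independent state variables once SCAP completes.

#2 |J1  (Se1: effort source, stroke at far end)
#3 |I1  (I1: I, integral causality)
#0 |J2  (J2: bond 3 brought flow, rest push out)
#1 |J1  (J1 flow already set via bond 0)

1  (I1 all integral)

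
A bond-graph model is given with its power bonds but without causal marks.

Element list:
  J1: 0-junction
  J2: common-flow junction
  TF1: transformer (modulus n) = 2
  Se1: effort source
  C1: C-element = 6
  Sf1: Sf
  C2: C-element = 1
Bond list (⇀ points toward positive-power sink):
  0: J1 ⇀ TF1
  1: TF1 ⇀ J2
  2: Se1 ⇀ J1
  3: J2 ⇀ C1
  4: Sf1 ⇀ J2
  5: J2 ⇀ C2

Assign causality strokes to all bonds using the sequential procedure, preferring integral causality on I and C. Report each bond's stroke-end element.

#0 stroke at TF1
#1 stroke at J2
#2 stroke at J1
#3 stroke at J2
#4 stroke at Sf1
#5 stroke at J2

b2 |J1  (source Se1 imposes e)
b4 |Sf1  (Sf1: flow source, stroke at near end)
b0 |TF1  (common-e at J1 fixed by 2)
b1 |J2  (J2 flow already set via bond 4)
b3 |J2  (common-f at J2 fixed by 4)
b5 |J2  (J2 flow already set via bond 4)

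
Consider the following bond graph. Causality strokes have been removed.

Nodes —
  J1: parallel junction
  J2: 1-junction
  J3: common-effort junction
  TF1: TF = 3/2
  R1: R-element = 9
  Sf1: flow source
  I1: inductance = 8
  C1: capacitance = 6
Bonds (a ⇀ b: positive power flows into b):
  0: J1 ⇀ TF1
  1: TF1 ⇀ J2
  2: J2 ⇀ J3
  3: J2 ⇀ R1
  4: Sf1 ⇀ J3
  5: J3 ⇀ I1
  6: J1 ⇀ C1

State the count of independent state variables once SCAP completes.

2  (C1, I1 all integral)

bond 4 stroke→Sf1  (Sf1: flow source, stroke at near end)
bond 5 stroke→I1  (I1: I, integral causality)
bond 2 stroke→J3  (J3 needs exactly one e-in)
bond 1 stroke→J2  (J2: bond 2 brought flow, rest push out)
bond 3 stroke→J2  (J2: bond 2 brought flow, rest push out)
bond 0 stroke→TF1  (TF1 one-in-one-out from 1)
bond 6 stroke→J1  (closing 0-jn rule on J1)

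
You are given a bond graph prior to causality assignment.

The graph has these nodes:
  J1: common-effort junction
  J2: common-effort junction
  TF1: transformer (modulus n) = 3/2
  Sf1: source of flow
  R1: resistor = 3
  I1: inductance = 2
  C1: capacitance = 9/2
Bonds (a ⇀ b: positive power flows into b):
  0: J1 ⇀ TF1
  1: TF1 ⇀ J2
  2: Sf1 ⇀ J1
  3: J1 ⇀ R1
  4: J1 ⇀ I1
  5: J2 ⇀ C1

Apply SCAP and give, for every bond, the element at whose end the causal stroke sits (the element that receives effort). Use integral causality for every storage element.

bond 0 |J1
bond 1 |TF1
bond 2 |Sf1
bond 3 |R1
bond 4 |I1
bond 5 |J2

#2 stroke at Sf1  (Sf1 fixes flow; stroke at Sf1)
#4 stroke at I1  (I1 integral (f out))
#5 stroke at J2  (prefer integral on C1)
#1 stroke at TF1  (0-jn J2 has e-setter on 5)
#0 stroke at J1  (TF1: transformer flips bond 1)
#3 stroke at R1  (J1 effort already set via bond 0)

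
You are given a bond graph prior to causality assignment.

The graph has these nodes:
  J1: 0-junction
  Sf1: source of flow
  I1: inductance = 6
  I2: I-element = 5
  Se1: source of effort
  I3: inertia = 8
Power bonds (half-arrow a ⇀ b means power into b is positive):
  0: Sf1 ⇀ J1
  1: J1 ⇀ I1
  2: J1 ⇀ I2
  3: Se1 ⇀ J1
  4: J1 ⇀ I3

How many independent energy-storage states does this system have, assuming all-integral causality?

#0 stroke→Sf1  (source Sf1 imposes f)
#3 stroke→J1  (source Se1 imposes e)
#1 stroke→I1  (J1 effort already set via bond 3)
#2 stroke→I2  (0-jn J1 has e-setter on 3)
#4 stroke→I3  (common-e at J1 fixed by 3)

3  (I1, I2, I3 all integral)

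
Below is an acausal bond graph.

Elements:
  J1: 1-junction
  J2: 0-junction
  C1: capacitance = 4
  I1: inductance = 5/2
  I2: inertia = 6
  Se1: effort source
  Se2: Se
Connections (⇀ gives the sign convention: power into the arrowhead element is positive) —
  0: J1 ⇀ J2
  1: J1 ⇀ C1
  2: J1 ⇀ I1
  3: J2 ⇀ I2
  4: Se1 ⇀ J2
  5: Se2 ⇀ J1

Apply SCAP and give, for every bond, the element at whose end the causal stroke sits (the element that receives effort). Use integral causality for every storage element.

β4 |J2  (Se1 fixes effort; stroke away)
β5 |J1  (Se2 (Se) sets effort on bond)
β0 |J1  (0-jn J2 has e-setter on 4)
β3 |I2  (common-e at J2 fixed by 4)
β1 |J1  (C1 integral (e out))
β2 |I1  (J1: last free bond brings flow in)

#0 →J1
#1 →J1
#2 →I1
#3 →I2
#4 →J2
#5 →J1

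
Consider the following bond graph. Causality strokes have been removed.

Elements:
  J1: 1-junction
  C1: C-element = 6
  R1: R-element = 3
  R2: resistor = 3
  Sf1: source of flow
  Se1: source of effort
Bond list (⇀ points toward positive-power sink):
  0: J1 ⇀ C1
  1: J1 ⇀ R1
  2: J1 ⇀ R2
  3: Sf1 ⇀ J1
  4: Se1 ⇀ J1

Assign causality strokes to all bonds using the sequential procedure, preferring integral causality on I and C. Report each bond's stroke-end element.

b3 stroke at Sf1  (Sf1: flow source, stroke at near end)
b4 stroke at J1  (Se1 (Se) sets effort on bond)
b0 stroke at J1  (1-jn J1 has f-setter on 3)
b1 stroke at J1  (common-f at J1 fixed by 3)
b2 stroke at J1  (J1: bond 3 brought flow, rest push out)

#0 →J1
#1 →J1
#2 →J1
#3 →Sf1
#4 →J1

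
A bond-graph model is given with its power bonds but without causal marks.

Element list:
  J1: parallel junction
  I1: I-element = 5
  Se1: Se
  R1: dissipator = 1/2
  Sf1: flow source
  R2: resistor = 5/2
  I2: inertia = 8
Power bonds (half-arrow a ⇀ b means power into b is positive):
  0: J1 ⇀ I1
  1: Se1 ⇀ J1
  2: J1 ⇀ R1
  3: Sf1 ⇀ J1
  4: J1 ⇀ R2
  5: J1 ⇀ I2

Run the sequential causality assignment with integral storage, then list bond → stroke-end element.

b1 stroke at J1  (Se1: effort source, stroke at far end)
b3 stroke at Sf1  (Sf1 (Sf) sets flow on bond)
b0 stroke at I1  (common-e at J1 fixed by 1)
b2 stroke at R1  (J1 effort already set via bond 1)
b4 stroke at R2  (J1: bond 1 brought effort, rest push out)
b5 stroke at I2  (J1 effort already set via bond 1)

bond 0 |I1
bond 1 |J1
bond 2 |R1
bond 3 |Sf1
bond 4 |R2
bond 5 |I2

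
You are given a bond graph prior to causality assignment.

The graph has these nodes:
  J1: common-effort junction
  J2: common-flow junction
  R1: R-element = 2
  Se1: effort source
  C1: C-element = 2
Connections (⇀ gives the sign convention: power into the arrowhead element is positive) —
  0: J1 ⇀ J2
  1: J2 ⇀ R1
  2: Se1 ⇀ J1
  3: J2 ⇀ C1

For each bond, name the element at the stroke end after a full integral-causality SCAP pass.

#2 stroke at J1  (Se1: effort source, stroke at far end)
#0 stroke at J2  (0-jn J1 has e-setter on 2)
#3 stroke at J2  (prefer integral on C1)
#1 stroke at R1  (closing 1-jn rule on J2)

b0 |J2
b1 |R1
b2 |J1
b3 |J2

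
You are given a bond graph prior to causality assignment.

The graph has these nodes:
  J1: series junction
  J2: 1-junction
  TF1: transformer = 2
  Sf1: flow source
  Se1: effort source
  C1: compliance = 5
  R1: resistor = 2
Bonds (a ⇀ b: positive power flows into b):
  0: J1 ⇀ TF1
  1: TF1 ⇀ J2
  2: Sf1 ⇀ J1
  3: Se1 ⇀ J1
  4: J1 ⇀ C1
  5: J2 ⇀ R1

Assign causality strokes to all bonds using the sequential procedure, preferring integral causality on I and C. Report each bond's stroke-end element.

#0 →J1
#1 →TF1
#2 →Sf1
#3 →J1
#4 →J1
#5 →J2

bond 2 |Sf1  (source Sf1 imposes f)
bond 3 |J1  (source Se1 imposes e)
bond 0 |J1  (1-jn J1 has f-setter on 2)
bond 4 |J1  (J1: bond 2 brought flow, rest push out)
bond 1 |TF1  (TF1: transformer flips bond 0)
bond 5 |J2  (1-jn J2 has f-setter on 1)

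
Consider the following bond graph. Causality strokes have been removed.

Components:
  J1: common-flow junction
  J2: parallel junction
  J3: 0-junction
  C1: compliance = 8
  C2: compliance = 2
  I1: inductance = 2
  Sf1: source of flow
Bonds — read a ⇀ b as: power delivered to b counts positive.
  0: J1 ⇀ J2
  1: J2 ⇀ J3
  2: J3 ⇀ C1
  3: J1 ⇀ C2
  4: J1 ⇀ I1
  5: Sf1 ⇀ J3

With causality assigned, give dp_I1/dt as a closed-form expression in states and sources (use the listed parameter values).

b5 |Sf1  (Sf1 (Sf) sets flow on bond)
b2 |J3  (C1: C, integral causality)
b1 |J2  (J3: bond 2 brought effort, rest push out)
b0 |J1  (J2: bond 1 brought effort, rest push out)
b3 |J1  (C2 integral (e out))
b4 |I1  (J1 needs exactly one f-in)

dp_I1/dt = -q_C1/8 - q_C2/2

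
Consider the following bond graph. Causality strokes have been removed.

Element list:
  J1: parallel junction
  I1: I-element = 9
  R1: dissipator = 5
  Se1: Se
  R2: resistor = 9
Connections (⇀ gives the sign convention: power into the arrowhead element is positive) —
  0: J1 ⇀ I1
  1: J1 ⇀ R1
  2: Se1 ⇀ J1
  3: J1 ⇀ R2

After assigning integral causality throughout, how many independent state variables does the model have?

β2 stroke at J1  (Se1: effort source, stroke at far end)
β0 stroke at I1  (J1 effort already set via bond 2)
β1 stroke at R1  (0-jn J1 has e-setter on 2)
β3 stroke at R2  (common-e at J1 fixed by 2)

1  (I1 all integral)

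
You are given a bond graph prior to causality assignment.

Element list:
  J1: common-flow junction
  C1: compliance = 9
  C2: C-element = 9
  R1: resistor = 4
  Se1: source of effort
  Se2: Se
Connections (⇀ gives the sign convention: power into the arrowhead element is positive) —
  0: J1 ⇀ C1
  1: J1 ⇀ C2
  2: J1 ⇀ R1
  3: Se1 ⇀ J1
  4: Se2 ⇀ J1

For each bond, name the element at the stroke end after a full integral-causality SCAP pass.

b0 stroke at J1
b1 stroke at J1
b2 stroke at R1
b3 stroke at J1
b4 stroke at J1

b3 |J1  (source Se1 imposes e)
b4 |J1  (source Se2 imposes e)
b0 |J1  (C1 outputs effort q/C1)
b1 |J1  (prefer integral on C2)
b2 |R1  (J1: last free bond brings flow in)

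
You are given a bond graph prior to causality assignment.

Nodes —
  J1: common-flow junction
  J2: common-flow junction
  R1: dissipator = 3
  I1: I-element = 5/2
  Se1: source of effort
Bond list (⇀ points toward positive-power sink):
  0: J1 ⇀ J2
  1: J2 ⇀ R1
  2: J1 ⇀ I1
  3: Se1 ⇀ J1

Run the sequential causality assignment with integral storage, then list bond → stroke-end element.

bond 0 stroke→J1
bond 1 stroke→J2
bond 2 stroke→I1
bond 3 stroke→J1

b3 stroke at J1  (Se1 (Se) sets effort on bond)
b2 stroke at I1  (I1 outputs flow p/I1)
b0 stroke at J1  (1-jn J1 has f-setter on 2)
b1 stroke at J2  (common-f at J2 fixed by 0)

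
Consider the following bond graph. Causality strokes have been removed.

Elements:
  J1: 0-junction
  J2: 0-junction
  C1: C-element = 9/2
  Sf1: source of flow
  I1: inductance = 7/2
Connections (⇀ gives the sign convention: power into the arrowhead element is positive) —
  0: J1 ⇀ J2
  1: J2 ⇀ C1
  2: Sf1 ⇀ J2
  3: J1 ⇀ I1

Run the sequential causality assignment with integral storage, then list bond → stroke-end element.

#2 stroke at Sf1  (Sf1 fixes flow; stroke at Sf1)
#1 stroke at J2  (prefer integral on C1)
#0 stroke at J1  (J2: bond 1 brought effort, rest push out)
#3 stroke at I1  (common-e at J1 fixed by 0)

bond 0 →J1
bond 1 →J2
bond 2 →Sf1
bond 3 →I1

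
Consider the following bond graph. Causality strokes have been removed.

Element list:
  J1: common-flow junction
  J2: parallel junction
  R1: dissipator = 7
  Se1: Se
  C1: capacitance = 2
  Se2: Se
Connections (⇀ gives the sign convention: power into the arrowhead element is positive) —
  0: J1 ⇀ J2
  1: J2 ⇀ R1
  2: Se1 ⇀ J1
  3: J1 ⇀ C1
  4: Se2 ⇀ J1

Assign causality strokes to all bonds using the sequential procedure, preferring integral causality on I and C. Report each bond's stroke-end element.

β2 stroke→J1  (Se1 fixes effort; stroke away)
β4 stroke→J1  (Se2: effort source, stroke at far end)
β3 stroke→J1  (C1 integral (e out))
β0 stroke→J2  (only one flow-in slot at J1)
β1 stroke→R1  (J2: bond 0 brought effort, rest push out)

β0 stroke→J2
β1 stroke→R1
β2 stroke→J1
β3 stroke→J1
β4 stroke→J1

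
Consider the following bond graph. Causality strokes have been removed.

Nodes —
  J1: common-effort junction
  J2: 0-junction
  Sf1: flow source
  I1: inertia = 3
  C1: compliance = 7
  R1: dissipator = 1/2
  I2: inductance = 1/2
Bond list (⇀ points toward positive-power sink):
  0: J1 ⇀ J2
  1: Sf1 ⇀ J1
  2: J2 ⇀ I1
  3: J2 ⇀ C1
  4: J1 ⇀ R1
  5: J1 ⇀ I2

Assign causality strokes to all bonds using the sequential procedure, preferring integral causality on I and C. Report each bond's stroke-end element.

#0 stroke at J1
#1 stroke at Sf1
#2 stroke at I1
#3 stroke at J2
#4 stroke at R1
#5 stroke at I2

β1 stroke at Sf1  (Sf1 (Sf) sets flow on bond)
β2 stroke at I1  (I1 outputs flow p/I1)
β3 stroke at J2  (C1 outputs effort q/C1)
β0 stroke at J1  (common-e at J2 fixed by 3)
β4 stroke at R1  (common-e at J1 fixed by 0)
β5 stroke at I2  (J1 effort already set via bond 0)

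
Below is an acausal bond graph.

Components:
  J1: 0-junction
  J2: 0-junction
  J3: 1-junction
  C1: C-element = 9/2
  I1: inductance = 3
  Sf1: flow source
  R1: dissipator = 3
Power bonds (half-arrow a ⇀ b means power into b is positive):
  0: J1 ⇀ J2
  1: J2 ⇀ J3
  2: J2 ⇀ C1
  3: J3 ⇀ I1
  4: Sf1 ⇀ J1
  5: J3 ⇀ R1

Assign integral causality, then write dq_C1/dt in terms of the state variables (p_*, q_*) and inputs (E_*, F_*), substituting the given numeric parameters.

dq_C1/dt = F_Sf1 - p_I1/3

b4 →Sf1  (Sf1 (Sf) sets flow on bond)
b0 →J1  (closing 0-jn rule on J1)
b2 →J2  (C1: C, integral causality)
b1 →J3  (0-jn J2 has e-setter on 2)
b3 →I1  (I1 outputs flow p/I1)
b5 →J3  (J3 flow already set via bond 3)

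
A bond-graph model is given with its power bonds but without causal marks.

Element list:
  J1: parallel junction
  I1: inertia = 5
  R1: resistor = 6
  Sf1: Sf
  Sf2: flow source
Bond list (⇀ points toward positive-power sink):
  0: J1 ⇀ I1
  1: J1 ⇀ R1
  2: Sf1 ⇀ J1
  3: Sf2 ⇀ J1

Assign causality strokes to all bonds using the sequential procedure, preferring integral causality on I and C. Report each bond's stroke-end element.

bond 2 |Sf1  (Sf1 fixes flow; stroke at Sf1)
bond 3 |Sf2  (source Sf2 imposes f)
bond 0 |I1  (I1 integral (f out))
bond 1 |J1  (only one effort-in slot at J1)

b0 →I1
b1 →J1
b2 →Sf1
b3 →Sf2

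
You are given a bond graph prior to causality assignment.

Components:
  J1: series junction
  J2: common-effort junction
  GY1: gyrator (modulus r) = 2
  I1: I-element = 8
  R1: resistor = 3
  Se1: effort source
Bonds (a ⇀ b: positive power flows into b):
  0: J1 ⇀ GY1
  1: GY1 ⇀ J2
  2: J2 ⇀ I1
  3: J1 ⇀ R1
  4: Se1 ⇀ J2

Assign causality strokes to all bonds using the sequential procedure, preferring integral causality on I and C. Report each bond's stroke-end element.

β4 →J2  (Se1: effort source, stroke at far end)
β1 →GY1  (J2 effort already set via bond 4)
β2 →I1  (common-e at J2 fixed by 4)
β0 →GY1  (GY1: gyrator matches bond 1)
β3 →J1  (J1: bond 0 brought flow, rest push out)

bond 0 stroke at GY1
bond 1 stroke at GY1
bond 2 stroke at I1
bond 3 stroke at J1
bond 4 stroke at J2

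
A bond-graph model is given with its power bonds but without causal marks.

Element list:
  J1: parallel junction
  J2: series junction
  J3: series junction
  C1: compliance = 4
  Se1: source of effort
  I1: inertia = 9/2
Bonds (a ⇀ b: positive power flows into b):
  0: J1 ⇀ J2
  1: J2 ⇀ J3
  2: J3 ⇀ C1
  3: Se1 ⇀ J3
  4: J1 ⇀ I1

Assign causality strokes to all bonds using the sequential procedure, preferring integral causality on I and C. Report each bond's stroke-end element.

bond 3 stroke→J3  (source Se1 imposes e)
bond 2 stroke→J3  (C1: C, integral causality)
bond 1 stroke→J2  (J3 needs exactly one f-in)
bond 0 stroke→J1  (J2 needs exactly one f-in)
bond 4 stroke→I1  (J1: bond 0 brought effort, rest push out)

b0 |J1
b1 |J2
b2 |J3
b3 |J3
b4 |I1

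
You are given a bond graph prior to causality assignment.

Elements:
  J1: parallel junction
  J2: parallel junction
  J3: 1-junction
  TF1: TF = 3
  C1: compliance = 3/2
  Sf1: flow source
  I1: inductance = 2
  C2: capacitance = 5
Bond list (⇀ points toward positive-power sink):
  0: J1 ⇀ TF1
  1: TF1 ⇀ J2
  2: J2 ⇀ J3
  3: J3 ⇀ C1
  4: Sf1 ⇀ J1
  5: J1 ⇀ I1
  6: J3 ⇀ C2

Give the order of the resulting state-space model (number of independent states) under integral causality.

b4 →Sf1  (Sf1 fixes flow; stroke at Sf1)
b3 →J3  (C1 integral (e out))
b5 →I1  (prefer integral on I1)
b0 →J1  (J1: last free bond brings effort in)
b1 →TF1  (TF1 one-in-one-out from 0)
b2 →J2  (J2 needs exactly one e-in)
b6 →J3  (1-jn J3 has f-setter on 2)

3  (C1, C2, I1 all integral)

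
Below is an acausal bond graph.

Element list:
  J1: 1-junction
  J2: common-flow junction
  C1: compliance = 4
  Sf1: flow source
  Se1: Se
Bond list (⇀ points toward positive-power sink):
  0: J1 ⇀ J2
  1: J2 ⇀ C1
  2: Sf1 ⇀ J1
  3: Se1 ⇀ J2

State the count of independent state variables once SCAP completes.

1  (C1 all integral)

bond 2 |Sf1  (Sf1 fixes flow; stroke at Sf1)
bond 3 |J2  (Se1: effort source, stroke at far end)
bond 0 |J1  (common-f at J1 fixed by 2)
bond 1 |J2  (J2 flow already set via bond 0)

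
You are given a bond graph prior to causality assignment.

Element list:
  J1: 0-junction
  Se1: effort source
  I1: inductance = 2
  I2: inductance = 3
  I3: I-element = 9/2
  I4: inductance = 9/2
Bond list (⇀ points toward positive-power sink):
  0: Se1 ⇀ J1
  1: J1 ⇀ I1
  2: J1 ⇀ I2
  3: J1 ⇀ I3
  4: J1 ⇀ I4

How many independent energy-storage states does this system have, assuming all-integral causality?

4  (I1, I2, I3, I4 all integral)

bond 0 →J1  (Se1 (Se) sets effort on bond)
bond 1 →I1  (J1 effort already set via bond 0)
bond 2 →I2  (common-e at J1 fixed by 0)
bond 3 →I3  (common-e at J1 fixed by 0)
bond 4 →I4  (common-e at J1 fixed by 0)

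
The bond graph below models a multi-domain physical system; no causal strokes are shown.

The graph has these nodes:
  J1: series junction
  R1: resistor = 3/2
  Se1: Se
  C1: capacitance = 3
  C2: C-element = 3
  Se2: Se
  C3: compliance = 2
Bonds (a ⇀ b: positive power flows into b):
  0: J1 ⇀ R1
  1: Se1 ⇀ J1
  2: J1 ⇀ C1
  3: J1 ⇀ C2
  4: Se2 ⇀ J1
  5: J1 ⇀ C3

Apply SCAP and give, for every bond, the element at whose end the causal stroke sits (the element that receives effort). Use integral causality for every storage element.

β1 stroke at J1  (source Se1 imposes e)
β4 stroke at J1  (Se2 fixes effort; stroke away)
β2 stroke at J1  (C1: C, integral causality)
β3 stroke at J1  (C2: C, integral causality)
β5 stroke at J1  (C3 integral (e out))
β0 stroke at R1  (J1 needs exactly one f-in)

β0 stroke→R1
β1 stroke→J1
β2 stroke→J1
β3 stroke→J1
β4 stroke→J1
β5 stroke→J1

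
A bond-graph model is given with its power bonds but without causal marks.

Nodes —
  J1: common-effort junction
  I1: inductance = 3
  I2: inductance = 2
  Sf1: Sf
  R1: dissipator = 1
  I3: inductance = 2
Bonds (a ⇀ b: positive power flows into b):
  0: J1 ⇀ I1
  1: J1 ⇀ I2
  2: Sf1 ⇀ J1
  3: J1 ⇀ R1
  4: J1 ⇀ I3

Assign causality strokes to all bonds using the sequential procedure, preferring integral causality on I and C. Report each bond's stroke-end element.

bond 2 stroke at Sf1  (Sf1 (Sf) sets flow on bond)
bond 0 stroke at I1  (I1: I, integral causality)
bond 1 stroke at I2  (I2: I, integral causality)
bond 4 stroke at I3  (prefer integral on I3)
bond 3 stroke at J1  (closing 0-jn rule on J1)

#0 |I1
#1 |I2
#2 |Sf1
#3 |J1
#4 |I3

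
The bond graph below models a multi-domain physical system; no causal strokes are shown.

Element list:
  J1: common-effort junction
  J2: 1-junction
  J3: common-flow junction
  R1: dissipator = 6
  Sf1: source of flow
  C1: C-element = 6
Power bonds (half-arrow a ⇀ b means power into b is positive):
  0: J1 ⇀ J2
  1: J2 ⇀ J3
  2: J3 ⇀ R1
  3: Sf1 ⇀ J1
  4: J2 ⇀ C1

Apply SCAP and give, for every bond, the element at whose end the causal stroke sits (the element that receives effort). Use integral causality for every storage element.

b0 stroke at J1
b1 stroke at J2
b2 stroke at J3
b3 stroke at Sf1
b4 stroke at J2

β3 stroke→Sf1  (Sf1 (Sf) sets flow on bond)
β0 stroke→J1  (J1 needs exactly one e-in)
β1 stroke→J2  (common-f at J2 fixed by 0)
β4 stroke→J2  (J2: bond 0 brought flow, rest push out)
β2 stroke→J3  (J3 flow already set via bond 1)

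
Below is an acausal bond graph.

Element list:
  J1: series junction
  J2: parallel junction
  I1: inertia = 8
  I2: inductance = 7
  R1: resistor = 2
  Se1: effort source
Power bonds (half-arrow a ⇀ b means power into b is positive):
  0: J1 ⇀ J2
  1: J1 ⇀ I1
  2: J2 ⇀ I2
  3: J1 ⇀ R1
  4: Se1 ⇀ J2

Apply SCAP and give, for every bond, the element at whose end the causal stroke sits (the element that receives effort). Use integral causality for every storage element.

β0 stroke→J1
β1 stroke→I1
β2 stroke→I2
β3 stroke→J1
β4 stroke→J2

#4 stroke at J2  (Se1 (Se) sets effort on bond)
#0 stroke at J1  (0-jn J2 has e-setter on 4)
#2 stroke at I2  (common-e at J2 fixed by 4)
#1 stroke at I1  (prefer integral on I1)
#3 stroke at J1  (J1: bond 1 brought flow, rest push out)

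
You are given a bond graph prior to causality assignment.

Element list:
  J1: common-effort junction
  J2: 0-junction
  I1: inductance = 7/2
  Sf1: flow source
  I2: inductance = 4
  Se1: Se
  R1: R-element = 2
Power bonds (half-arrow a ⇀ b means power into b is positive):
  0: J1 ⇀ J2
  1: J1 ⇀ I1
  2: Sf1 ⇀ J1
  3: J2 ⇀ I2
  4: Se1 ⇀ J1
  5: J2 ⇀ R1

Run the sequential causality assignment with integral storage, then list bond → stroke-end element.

b0 stroke→J2
b1 stroke→I1
b2 stroke→Sf1
b3 stroke→I2
b4 stroke→J1
b5 stroke→R1

bond 2 |Sf1  (source Sf1 imposes f)
bond 4 |J1  (Se1 (Se) sets effort on bond)
bond 0 |J2  (common-e at J1 fixed by 4)
bond 1 |I1  (0-jn J1 has e-setter on 4)
bond 3 |I2  (J2 effort already set via bond 0)
bond 5 |R1  (J2 effort already set via bond 0)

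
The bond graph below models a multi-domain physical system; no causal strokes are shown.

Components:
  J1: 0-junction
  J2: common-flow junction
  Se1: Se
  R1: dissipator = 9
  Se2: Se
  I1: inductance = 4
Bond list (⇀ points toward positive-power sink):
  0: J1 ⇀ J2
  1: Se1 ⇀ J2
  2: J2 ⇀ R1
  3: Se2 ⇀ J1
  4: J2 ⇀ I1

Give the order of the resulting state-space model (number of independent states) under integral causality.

1  (I1 all integral)

bond 1 |J2  (Se1 fixes effort; stroke away)
bond 3 |J1  (source Se2 imposes e)
bond 0 |J2  (J1 effort already set via bond 3)
bond 4 |I1  (prefer integral on I1)
bond 2 |J2  (1-jn J2 has f-setter on 4)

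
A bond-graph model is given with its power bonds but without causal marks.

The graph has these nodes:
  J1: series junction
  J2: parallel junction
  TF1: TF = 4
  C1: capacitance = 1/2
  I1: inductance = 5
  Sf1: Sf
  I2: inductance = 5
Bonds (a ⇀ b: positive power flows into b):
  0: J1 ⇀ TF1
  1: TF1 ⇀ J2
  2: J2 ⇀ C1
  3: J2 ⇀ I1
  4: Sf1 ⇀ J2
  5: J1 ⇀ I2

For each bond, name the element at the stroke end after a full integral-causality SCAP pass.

bond 0 →J1
bond 1 →TF1
bond 2 →J2
bond 3 →I1
bond 4 →Sf1
bond 5 →I2

β4 stroke→Sf1  (Sf1 (Sf) sets flow on bond)
β2 stroke→J2  (prefer integral on C1)
β1 stroke→TF1  (common-e at J2 fixed by 2)
β3 stroke→I1  (0-jn J2 has e-setter on 2)
β0 stroke→J1  (TF1 one-in-one-out from 1)
β5 stroke→I2  (J1 needs exactly one f-in)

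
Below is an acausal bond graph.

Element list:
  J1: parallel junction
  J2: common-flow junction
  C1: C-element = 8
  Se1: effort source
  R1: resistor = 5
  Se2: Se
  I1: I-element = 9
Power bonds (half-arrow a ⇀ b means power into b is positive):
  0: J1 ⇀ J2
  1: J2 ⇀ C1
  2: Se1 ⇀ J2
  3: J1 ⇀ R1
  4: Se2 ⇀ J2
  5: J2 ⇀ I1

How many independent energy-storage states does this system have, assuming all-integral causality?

2  (C1, I1 all integral)

β2 stroke→J2  (Se1 fixes effort; stroke away)
β4 stroke→J2  (Se2: effort source, stroke at far end)
β1 stroke→J2  (prefer integral on C1)
β5 stroke→I1  (I1 outputs flow p/I1)
β0 stroke→J2  (J2: bond 5 brought flow, rest push out)
β3 stroke→J1  (J1 needs exactly one e-in)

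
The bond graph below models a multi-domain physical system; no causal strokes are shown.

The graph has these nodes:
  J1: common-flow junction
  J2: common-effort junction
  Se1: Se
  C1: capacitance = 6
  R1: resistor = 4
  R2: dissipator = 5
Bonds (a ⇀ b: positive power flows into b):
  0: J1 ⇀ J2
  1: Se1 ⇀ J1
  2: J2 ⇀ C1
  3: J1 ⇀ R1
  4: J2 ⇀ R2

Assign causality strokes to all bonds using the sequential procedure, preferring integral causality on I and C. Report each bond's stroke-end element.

#1 |J1  (source Se1 imposes e)
#2 |J2  (C1 outputs effort q/C1)
#0 |J1  (0-jn J2 has e-setter on 2)
#4 |R2  (J2 effort already set via bond 2)
#3 |R1  (closing 1-jn rule on J1)

#0 stroke→J1
#1 stroke→J1
#2 stroke→J2
#3 stroke→R1
#4 stroke→R2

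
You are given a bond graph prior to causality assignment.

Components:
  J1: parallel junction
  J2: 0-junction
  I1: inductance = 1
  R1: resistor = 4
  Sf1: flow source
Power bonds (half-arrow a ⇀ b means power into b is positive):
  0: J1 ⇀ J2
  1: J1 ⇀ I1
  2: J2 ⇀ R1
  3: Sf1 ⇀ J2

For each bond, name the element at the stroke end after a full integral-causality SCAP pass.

#3 stroke→Sf1  (Sf1: flow source, stroke at near end)
#1 stroke→I1  (prefer integral on I1)
#0 stroke→J1  (closing 0-jn rule on J1)
#2 stroke→J2  (closing 0-jn rule on J2)

β0 stroke→J1
β1 stroke→I1
β2 stroke→J2
β3 stroke→Sf1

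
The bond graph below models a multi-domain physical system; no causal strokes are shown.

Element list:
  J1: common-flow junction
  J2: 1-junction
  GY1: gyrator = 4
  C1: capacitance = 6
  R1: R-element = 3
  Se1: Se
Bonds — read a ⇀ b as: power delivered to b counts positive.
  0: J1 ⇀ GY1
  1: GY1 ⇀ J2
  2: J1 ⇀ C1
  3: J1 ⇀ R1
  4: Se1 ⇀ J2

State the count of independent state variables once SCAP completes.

bond 4 |J2  (Se1: effort source, stroke at far end)
bond 1 |GY1  (J2 needs exactly one f-in)
bond 0 |GY1  (through GY1, causality inverts; strokes same side of GY1)
bond 2 |J1  (J1: bond 0 brought flow, rest push out)
bond 3 |J1  (J1 flow already set via bond 0)

1  (C1 all integral)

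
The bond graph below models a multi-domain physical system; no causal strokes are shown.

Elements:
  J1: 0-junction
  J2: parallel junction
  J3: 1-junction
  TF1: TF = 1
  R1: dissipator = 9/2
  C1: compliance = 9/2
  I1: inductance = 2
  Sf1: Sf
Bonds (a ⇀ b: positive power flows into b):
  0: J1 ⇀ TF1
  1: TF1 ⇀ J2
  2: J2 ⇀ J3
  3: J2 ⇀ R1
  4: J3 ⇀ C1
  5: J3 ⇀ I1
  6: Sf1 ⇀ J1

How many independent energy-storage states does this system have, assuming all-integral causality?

#6 |Sf1  (Sf1: flow source, stroke at near end)
#0 |J1  (only one effort-in slot at J1)
#1 |TF1  (TF1 one-in-one-out from 0)
#4 |J3  (prefer integral on C1)
#5 |I1  (I1 integral (f out))
#2 |J3  (common-f at J3 fixed by 5)
#3 |J2  (only one effort-in slot at J2)

2  (C1, I1 all integral)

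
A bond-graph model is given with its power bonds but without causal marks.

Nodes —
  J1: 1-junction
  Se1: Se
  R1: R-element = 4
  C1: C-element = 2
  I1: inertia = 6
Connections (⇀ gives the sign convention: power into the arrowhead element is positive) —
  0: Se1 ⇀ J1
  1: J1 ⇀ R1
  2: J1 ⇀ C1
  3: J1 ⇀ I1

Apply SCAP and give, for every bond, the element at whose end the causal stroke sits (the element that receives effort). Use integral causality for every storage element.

b0 stroke→J1
b1 stroke→J1
b2 stroke→J1
b3 stroke→I1

b0 |J1  (Se1 (Se) sets effort on bond)
b2 |J1  (C1 outputs effort q/C1)
b3 |I1  (I1: I, integral causality)
b1 |J1  (1-jn J1 has f-setter on 3)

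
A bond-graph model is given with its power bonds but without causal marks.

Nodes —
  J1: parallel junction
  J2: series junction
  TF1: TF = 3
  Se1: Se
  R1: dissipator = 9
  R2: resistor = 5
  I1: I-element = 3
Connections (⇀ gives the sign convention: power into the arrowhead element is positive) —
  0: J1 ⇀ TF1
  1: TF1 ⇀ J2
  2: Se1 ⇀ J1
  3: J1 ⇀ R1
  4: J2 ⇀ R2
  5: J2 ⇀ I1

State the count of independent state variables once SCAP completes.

#2 |J1  (Se1 (Se) sets effort on bond)
#0 |TF1  (J1: bond 2 brought effort, rest push out)
#3 |R1  (common-e at J1 fixed by 2)
#1 |J2  (through TF1, causality passes straight; one stroke at TF1)
#5 |I1  (I1: I, integral causality)
#4 |J2  (J2: bond 5 brought flow, rest push out)

1  (I1 all integral)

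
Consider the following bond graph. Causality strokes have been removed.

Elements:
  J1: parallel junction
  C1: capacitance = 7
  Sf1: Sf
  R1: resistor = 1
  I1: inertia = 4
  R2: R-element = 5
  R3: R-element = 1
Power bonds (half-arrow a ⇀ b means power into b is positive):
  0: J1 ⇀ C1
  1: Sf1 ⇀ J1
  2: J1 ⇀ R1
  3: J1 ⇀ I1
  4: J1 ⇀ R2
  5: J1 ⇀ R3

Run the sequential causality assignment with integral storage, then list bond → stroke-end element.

b0 stroke→J1
b1 stroke→Sf1
b2 stroke→R1
b3 stroke→I1
b4 stroke→R2
b5 stroke→R3

#1 →Sf1  (Sf1 fixes flow; stroke at Sf1)
#0 →J1  (C1 outputs effort q/C1)
#2 →R1  (0-jn J1 has e-setter on 0)
#3 →I1  (common-e at J1 fixed by 0)
#4 →R2  (common-e at J1 fixed by 0)
#5 →R3  (0-jn J1 has e-setter on 0)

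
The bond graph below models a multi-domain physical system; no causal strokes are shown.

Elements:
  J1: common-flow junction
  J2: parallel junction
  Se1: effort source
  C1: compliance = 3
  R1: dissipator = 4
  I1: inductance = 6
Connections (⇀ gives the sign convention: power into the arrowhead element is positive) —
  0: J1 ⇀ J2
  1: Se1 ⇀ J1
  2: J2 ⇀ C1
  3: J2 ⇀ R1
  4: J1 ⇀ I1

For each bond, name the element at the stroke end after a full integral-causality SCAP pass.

β1 stroke→J1  (Se1 (Se) sets effort on bond)
β2 stroke→J2  (prefer integral on C1)
β0 stroke→J1  (J2 effort already set via bond 2)
β3 stroke→R1  (J2 effort already set via bond 2)
β4 stroke→I1  (J1 needs exactly one f-in)

#0 stroke→J1
#1 stroke→J1
#2 stroke→J2
#3 stroke→R1
#4 stroke→I1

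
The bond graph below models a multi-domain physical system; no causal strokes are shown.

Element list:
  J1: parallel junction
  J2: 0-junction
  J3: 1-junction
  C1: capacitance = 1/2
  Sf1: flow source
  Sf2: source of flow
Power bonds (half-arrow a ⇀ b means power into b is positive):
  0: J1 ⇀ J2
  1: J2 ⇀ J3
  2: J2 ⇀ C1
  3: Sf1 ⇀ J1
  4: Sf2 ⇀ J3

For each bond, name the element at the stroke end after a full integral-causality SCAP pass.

#3 stroke→Sf1  (Sf1 fixes flow; stroke at Sf1)
#4 stroke→Sf2  (Sf2 fixes flow; stroke at Sf2)
#0 stroke→J1  (J1 needs exactly one e-in)
#1 stroke→J3  (common-f at J3 fixed by 4)
#2 stroke→J2  (J2 needs exactly one e-in)

#0 →J1
#1 →J3
#2 →J2
#3 →Sf1
#4 →Sf2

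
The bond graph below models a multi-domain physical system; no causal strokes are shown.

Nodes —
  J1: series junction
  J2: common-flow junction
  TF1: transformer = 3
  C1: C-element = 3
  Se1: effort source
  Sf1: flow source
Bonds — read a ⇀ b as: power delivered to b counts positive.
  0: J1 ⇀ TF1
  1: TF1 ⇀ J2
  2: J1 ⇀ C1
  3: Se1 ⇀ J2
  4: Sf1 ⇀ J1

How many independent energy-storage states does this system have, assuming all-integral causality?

bond 3 stroke→J2  (Se1 fixes effort; stroke away)
bond 4 stroke→Sf1  (source Sf1 imposes f)
bond 0 stroke→J1  (1-jn J1 has f-setter on 4)
bond 2 stroke→J1  (1-jn J1 has f-setter on 4)
bond 1 stroke→TF1  (only one flow-in slot at J2)

1  (C1 all integral)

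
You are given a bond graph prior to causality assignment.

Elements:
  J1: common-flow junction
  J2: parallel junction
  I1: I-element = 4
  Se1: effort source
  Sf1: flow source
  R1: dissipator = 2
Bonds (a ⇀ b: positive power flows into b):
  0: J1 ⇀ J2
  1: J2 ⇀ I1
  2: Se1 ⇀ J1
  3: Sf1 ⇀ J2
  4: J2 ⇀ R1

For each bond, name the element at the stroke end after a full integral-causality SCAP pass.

b2 stroke→J1  (Se1 fixes effort; stroke away)
b3 stroke→Sf1  (Sf1 fixes flow; stroke at Sf1)
b0 stroke→J2  (J1 needs exactly one f-in)
b1 stroke→I1  (0-jn J2 has e-setter on 0)
b4 stroke→R1  (J2 effort already set via bond 0)

bond 0 →J2
bond 1 →I1
bond 2 →J1
bond 3 →Sf1
bond 4 →R1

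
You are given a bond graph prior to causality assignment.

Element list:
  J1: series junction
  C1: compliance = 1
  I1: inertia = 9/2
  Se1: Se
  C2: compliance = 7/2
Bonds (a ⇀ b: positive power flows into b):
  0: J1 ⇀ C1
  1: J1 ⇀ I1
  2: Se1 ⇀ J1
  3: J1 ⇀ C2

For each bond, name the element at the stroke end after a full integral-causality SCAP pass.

b2 |J1  (Se1 fixes effort; stroke away)
b0 |J1  (C1 integral (e out))
b1 |I1  (I1: I, integral causality)
b3 |J1  (J1: bond 1 brought flow, rest push out)

b0 stroke at J1
b1 stroke at I1
b2 stroke at J1
b3 stroke at J1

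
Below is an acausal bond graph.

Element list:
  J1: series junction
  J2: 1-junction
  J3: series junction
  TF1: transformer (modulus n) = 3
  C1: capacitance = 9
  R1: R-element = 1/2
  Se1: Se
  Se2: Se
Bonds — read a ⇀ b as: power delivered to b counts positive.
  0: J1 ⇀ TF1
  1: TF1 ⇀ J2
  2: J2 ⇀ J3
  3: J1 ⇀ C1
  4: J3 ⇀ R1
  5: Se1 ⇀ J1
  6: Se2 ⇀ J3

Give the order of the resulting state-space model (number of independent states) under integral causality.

β5 |J1  (source Se1 imposes e)
β6 |J3  (Se2: effort source, stroke at far end)
β3 |J1  (C1 integral (e out))
β0 |TF1  (J1 needs exactly one f-in)
β1 |J2  (TF1 one-in-one-out from 0)
β2 |J3  (only one flow-in slot at J2)
β4 |R1  (J3 needs exactly one f-in)

1  (C1 all integral)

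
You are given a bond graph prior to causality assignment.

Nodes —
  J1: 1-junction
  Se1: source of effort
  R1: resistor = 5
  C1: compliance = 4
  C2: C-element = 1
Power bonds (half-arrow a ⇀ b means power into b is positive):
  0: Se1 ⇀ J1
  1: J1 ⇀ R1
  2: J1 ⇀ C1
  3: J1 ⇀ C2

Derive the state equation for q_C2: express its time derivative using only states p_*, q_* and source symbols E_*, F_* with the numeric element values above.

bond 0 stroke at J1  (source Se1 imposes e)
bond 2 stroke at J1  (C1: C, integral causality)
bond 3 stroke at J1  (C2 outputs effort q/C2)
bond 1 stroke at R1  (J1 needs exactly one f-in)

dq_C2/dt = E_Se1/5 - q_C1/20 - q_C2/5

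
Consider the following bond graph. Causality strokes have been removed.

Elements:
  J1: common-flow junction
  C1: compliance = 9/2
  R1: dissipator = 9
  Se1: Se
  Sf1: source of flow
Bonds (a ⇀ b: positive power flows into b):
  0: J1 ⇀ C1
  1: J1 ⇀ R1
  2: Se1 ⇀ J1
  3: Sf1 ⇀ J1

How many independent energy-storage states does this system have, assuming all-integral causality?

1  (C1 all integral)

β2 stroke→J1  (Se1: effort source, stroke at far end)
β3 stroke→Sf1  (Sf1: flow source, stroke at near end)
β0 stroke→J1  (J1: bond 3 brought flow, rest push out)
β1 stroke→J1  (common-f at J1 fixed by 3)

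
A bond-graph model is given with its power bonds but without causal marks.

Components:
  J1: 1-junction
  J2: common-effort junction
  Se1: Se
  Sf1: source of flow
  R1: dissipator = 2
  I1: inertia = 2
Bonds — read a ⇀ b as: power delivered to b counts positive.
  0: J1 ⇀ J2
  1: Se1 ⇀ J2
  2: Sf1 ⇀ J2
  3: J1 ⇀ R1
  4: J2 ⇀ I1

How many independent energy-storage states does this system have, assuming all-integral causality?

1  (I1 all integral)

β1 |J2  (source Se1 imposes e)
β2 |Sf1  (Sf1: flow source, stroke at near end)
β0 |J1  (J2: bond 1 brought effort, rest push out)
β4 |I1  (J2 effort already set via bond 1)
β3 |R1  (only one flow-in slot at J1)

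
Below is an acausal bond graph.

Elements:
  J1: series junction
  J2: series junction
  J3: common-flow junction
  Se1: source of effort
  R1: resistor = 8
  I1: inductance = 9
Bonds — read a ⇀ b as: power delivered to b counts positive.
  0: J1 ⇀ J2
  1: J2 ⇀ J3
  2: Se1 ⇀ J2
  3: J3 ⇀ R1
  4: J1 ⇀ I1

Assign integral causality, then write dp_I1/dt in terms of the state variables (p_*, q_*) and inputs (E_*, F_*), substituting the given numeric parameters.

dp_I1/dt = E_Se1 - 8*p_I1/9

β2 →J2  (Se1 fixes effort; stroke away)
β4 →I1  (I1 outputs flow p/I1)
β0 →J1  (J1: bond 4 brought flow, rest push out)
β1 →J2  (common-f at J2 fixed by 0)
β3 →J3  (J3 flow already set via bond 1)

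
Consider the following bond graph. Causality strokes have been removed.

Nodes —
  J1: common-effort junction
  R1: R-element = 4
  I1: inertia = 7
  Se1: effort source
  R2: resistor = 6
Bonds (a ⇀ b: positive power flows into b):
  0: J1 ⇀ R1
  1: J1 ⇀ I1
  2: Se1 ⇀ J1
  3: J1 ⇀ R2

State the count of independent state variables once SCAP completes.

1  (I1 all integral)

b2 stroke→J1  (source Se1 imposes e)
b0 stroke→R1  (J1: bond 2 brought effort, rest push out)
b1 stroke→I1  (J1: bond 2 brought effort, rest push out)
b3 stroke→R2  (common-e at J1 fixed by 2)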